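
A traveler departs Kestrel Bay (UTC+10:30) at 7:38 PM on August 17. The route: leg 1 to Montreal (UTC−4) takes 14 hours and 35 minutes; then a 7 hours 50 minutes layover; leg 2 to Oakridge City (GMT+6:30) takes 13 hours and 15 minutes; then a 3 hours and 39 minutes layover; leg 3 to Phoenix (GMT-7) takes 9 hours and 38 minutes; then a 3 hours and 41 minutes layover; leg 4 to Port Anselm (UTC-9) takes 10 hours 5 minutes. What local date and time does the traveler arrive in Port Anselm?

2:51 PM on August 19

Convert departure to UTC: 7:38 PM − 10:30 = 9:08 AM UTC on Aug 17.
Add 14 hours and 35 minutes leg 1 → 11:43 PM UTC.
Add 7 hours and 50 minutes layover in Montreal → 7:33 AM UTC (Aug 18).
Add 13 hours and 15 minutes leg 2 → 8:48 PM UTC.
Add 3 hours 39 minutes layover in Oakridge City → 12:27 AM UTC (Aug 19).
Add 9 hours 38 minutes leg 3 → 10:05 AM UTC.
Add 3 hours 41 minutes layover in Phoenix → 1:46 PM UTC.
Add 10 hours and 5 minutes leg 4 → 11:51 PM UTC.
Port Anselm is UTC−9:00, so local arrival = 11:51 PM − 9:00 = 2:51 PM on Aug 19.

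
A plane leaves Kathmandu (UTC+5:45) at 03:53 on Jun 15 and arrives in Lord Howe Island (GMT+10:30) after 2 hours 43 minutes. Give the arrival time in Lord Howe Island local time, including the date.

Convert departure to UTC: 03:53 − 5:45 = 22:08 UTC on Jun 14.
Add 2 hours and 43 minutes travel time → 00:51 UTC (Jun 15).
Lord Howe Island is UTC+10:30, so local arrival = 00:51 + 10:30 = 11:21 on Jun 15.

11:21 on Jun 15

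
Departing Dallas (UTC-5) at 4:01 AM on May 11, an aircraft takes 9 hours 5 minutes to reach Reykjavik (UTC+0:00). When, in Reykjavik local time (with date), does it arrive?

6:06 PM on May 11

Convert departure to UTC: 4:01 AM + 5:00 = 9:01 AM UTC on May 11.
Add 9 hours 5 minutes travel time → 6:06 PM UTC.
Reykjavik is UTC+0, so local arrival is the same: 6:06 PM on May 11.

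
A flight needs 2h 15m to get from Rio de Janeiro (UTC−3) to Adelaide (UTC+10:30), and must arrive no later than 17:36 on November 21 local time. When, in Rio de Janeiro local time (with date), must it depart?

Target arrival in UTC: 17:36 − 10:30 = 07:06 on Nov 21.
Subtract 2 hours and 15 minutes → departure 04:51 UTC on Nov 21.
Rio de Janeiro is UTC−3:00: 04:51 − 3:00 = 01:51 on Nov 21.

01:51 on November 21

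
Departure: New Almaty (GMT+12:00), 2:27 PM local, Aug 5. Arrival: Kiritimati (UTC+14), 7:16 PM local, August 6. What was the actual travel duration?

Departure in UTC: 2:27 PM − 12:00 = 2:27 AM on Aug 5.
Arrival in UTC: 7:16 PM − 14:00 = 5:16 AM on Aug 6.
Elapsed = 5:16 AM − 2:27 AM (+1 day) = 26 hours 49 minutes.

26 hours 49 minutes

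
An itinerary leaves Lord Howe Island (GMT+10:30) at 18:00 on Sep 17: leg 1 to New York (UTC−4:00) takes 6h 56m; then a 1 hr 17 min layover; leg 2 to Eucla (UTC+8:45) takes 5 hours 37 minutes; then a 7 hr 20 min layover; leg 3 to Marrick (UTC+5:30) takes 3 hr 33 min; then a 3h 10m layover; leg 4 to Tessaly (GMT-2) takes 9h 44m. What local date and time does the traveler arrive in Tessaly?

19:07 on September 18

Convert departure to UTC: 18:00 − 10:30 = 07:30 UTC on Sep 17.
Add 6 hours 56 minutes leg 1 → 14:26 UTC.
Add 1 hour and 17 minutes layover in New York → 15:43 UTC.
Add 5 hours 37 minutes leg 2 → 21:20 UTC.
Add 7 hours and 20 minutes layover in Eucla → 04:40 UTC (Sep 18).
Add 3 hours 33 minutes leg 3 → 08:13 UTC.
Add 3 hours 10 minutes layover in Marrick → 11:23 UTC.
Add 9 hours and 44 minutes leg 4 → 21:07 UTC.
Tessaly is UTC−2:00, so local arrival = 21:07 − 2:00 = 19:07 on Sep 18.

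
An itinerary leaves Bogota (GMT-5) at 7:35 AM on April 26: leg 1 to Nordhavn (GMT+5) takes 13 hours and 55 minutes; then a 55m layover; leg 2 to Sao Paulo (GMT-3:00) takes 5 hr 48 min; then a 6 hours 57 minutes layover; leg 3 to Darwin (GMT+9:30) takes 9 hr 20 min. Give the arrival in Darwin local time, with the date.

11:00 AM on April 28

Convert departure to UTC: 7:35 AM + 5:00 = 12:35 PM UTC on Apr 26.
Add 13 hours 55 minutes leg 1 → 2:30 AM UTC (Apr 27).
Add 55 minutes layover in Nordhavn → 3:25 AM UTC.
Add 5 hours and 48 minutes leg 2 → 9:13 AM UTC.
Add 6 hours and 57 minutes layover in Sao Paulo → 4:10 PM UTC.
Add 9 hours 20 minutes leg 3 → 1:30 AM UTC (Apr 28).
Darwin is UTC+9:30, so local arrival = 1:30 AM + 9:30 = 11:00 AM on Apr 28.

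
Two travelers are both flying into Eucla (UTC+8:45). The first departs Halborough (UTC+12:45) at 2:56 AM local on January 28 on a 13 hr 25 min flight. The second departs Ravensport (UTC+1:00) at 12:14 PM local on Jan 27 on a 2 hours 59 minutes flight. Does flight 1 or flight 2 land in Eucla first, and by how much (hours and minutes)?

the second, by 13 hours 23 minutes

Flight 1 in UTC: 2:56 AM − 12:45 = 2:11 PM on Jan 27.
+13 hours 25 minutes → arrive 3:36 AM UTC on Jan 28.
Flight 2 in UTC: 12:14 PM − 1:00 = 11:14 AM on Jan 27.
+2 hours and 59 minutes → arrive 2:13 PM UTC on Jan 27.
Flight 2 lands earlier by 13 hours 23 minutes.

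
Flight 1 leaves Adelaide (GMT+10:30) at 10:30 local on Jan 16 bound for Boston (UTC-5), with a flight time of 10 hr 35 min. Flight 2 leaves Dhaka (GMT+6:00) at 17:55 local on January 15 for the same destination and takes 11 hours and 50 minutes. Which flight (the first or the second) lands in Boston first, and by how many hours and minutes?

Flight 1 in UTC: 10:30 − 10:30 = 00:00 on Jan 16.
+10 hours and 35 minutes → arrive 10:35 UTC on Jan 16.
Flight 2 in UTC: 17:55 − 6:00 = 11:55 on Jan 15.
+11 hours and 50 minutes → arrive 23:45 UTC on Jan 15.
Flight 2 lands earlier by 10 hours 50 minutes.

the second, by 10 hours 50 minutes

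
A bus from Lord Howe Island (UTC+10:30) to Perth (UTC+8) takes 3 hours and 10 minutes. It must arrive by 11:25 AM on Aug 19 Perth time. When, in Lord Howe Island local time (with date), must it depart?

10:45 AM on August 19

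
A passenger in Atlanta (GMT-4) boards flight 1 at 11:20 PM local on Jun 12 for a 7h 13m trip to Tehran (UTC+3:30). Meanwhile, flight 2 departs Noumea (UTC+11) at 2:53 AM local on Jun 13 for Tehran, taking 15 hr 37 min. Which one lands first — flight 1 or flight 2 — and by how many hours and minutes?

Flight 1 in UTC: 11:20 PM + 4:00 = 3:20 AM on Jun 13.
+7 hours and 13 minutes → arrive 10:33 AM UTC on Jun 13.
Flight 2 in UTC: 2:53 AM − 11:00 = 3:53 PM on Jun 12.
+15 hours 37 minutes → arrive 7:30 AM UTC on Jun 13.
Flight 2 lands earlier by 3 hours 3 minutes.

the second, by 3 hours 3 minutes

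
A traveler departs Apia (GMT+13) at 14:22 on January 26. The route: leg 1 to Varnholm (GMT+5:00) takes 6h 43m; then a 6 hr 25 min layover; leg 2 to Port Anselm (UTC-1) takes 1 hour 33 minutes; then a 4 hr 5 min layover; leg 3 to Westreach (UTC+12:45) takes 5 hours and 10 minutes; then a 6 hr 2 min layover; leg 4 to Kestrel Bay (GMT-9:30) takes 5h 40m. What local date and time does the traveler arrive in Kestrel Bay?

03:30 on January 27

Convert departure to UTC: 14:22 − 13:00 = 01:22 UTC on Jan 26.
Add 6 hours 43 minutes leg 1 → 08:05 UTC.
Add 6 hours 25 minutes layover in Varnholm → 14:30 UTC.
Add 1 hour 33 minutes leg 2 → 16:03 UTC.
Add 4 hours 5 minutes layover in Port Anselm → 20:08 UTC.
Add 5 hours and 10 minutes leg 3 → 01:18 UTC (Jan 27).
Add 6 hours and 2 minutes layover in Westreach → 07:20 UTC.
Add 5 hours 40 minutes leg 4 → 13:00 UTC.
Kestrel Bay is UTC−9:30, so local arrival = 13:00 − 9:30 = 03:30 on Jan 27.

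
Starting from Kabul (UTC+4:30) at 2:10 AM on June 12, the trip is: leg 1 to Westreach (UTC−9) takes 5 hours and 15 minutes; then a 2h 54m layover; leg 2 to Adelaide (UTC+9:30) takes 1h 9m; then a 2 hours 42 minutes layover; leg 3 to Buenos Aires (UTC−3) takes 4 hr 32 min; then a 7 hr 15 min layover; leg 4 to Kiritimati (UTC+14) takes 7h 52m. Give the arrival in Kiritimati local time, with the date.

7:19 PM on Jun 13

Convert departure to UTC: 2:10 AM − 4:30 = 9:40 PM UTC on Jun 11.
Add 5 hours and 15 minutes leg 1 → 2:55 AM UTC (Jun 12).
Add 2 hours 54 minutes layover in Westreach → 5:49 AM UTC.
Add 1 hour and 9 minutes leg 2 → 6:58 AM UTC.
Add 2 hours 42 minutes layover in Adelaide → 9:40 AM UTC.
Add 4 hours 32 minutes leg 3 → 2:12 PM UTC.
Add 7 hours 15 minutes layover in Buenos Aires → 9:27 PM UTC.
Add 7 hours and 52 minutes leg 4 → 5:19 AM UTC (Jun 13).
Kiritimati is UTC+14:00, so local arrival = 5:19 AM + 14:00 = 7:19 PM on Jun 13.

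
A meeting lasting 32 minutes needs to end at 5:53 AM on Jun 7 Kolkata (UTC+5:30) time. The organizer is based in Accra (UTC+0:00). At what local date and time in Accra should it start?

Target end time in UTC: 5:53 AM − 5:30 = 12:23 AM on Jun 7.
Subtract 32 minutes → start 11:51 PM UTC on Jun 6.
Accra is UTC+0, so start is 11:51 PM on Jun 6.

11:51 PM on June 6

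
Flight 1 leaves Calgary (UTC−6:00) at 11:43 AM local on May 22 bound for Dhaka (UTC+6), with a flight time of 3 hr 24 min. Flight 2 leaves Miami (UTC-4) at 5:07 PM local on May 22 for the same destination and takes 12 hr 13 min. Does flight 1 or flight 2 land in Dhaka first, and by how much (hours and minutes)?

the first, by 12 hours 13 minutes

Flight 1 in UTC: 11:43 AM + 6:00 = 5:43 PM on May 22.
+3 hours and 24 minutes → arrive 9:07 PM UTC on May 22.
Flight 2 in UTC: 5:07 PM + 4:00 = 9:07 PM on May 22.
+12 hours and 13 minutes → arrive 9:20 AM UTC on May 23.
Flight 1 lands earlier by 12 hours 13 minutes.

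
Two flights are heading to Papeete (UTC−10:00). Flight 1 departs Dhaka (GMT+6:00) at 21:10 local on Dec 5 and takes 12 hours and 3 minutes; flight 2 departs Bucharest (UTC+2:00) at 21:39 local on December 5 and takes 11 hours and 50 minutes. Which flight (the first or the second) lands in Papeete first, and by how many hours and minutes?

the first, by 4 hours 16 minutes

Flight 1 in UTC: 21:10 − 6:00 = 15:10 on Dec 5.
+12 hours 3 minutes → arrive 03:13 UTC on Dec 6.
Flight 2 in UTC: 21:39 − 2:00 = 19:39 on Dec 5.
+11 hours and 50 minutes → arrive 07:29 UTC on Dec 6.
Flight 1 lands earlier by 4 hours 16 minutes.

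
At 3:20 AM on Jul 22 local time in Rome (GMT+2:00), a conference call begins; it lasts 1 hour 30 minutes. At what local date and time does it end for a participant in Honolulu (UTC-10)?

Convert start to UTC: 3:20 AM − 2:00 = 1:20 AM UTC on Jul 22.
Add 1 hour and 30 minutes duration → 2:50 AM UTC.
Honolulu is UTC−10:00, so local end time = 2:50 AM − 10:00 = 4:50 PM on Jul 21.

4:50 PM on July 21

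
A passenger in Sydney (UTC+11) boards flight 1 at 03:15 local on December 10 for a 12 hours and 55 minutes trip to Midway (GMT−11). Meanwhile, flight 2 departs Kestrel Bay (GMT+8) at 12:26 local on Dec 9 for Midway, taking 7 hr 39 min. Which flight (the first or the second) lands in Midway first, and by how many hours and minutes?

the second, by 17 hours 5 minutes

Flight 1 in UTC: 03:15 − 11:00 = 16:15 on Dec 9.
+12 hours and 55 minutes → arrive 05:10 UTC on Dec 10.
Flight 2 in UTC: 12:26 − 8:00 = 04:26 on Dec 9.
+7 hours and 39 minutes → arrive 12:05 UTC on Dec 9.
Flight 2 lands earlier by 17 hours 5 minutes.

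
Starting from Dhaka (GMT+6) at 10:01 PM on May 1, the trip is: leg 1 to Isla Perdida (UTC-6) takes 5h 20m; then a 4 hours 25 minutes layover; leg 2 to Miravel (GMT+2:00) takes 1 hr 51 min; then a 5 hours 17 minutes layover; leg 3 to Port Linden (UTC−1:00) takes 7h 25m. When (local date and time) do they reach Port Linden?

3:19 PM on May 2

Convert departure to UTC: 10:01 PM − 6:00 = 4:01 PM UTC on May 1.
Add 5 hours and 20 minutes leg 1 → 9:21 PM UTC.
Add 4 hours and 25 minutes layover in Isla Perdida → 1:46 AM UTC (May 2).
Add 1 hour 51 minutes leg 2 → 3:37 AM UTC.
Add 5 hours and 17 minutes layover in Miravel → 8:54 AM UTC.
Add 7 hours 25 minutes leg 3 → 4:19 PM UTC.
Port Linden is UTC−1:00, so local arrival = 4:19 PM − 1:00 = 3:19 PM on May 2.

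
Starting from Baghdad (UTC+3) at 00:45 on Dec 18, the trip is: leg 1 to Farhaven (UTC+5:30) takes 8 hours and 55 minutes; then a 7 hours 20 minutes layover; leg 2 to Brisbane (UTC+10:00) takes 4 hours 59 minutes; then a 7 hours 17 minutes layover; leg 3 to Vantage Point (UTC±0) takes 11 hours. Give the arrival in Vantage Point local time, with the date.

Convert departure to UTC: 00:45 − 3:00 = 21:45 UTC on Dec 17.
Add 8 hours 55 minutes leg 1 → 06:40 UTC (Dec 18).
Add 7 hours 20 minutes layover in Farhaven → 14:00 UTC.
Add 4 hours 59 minutes leg 2 → 18:59 UTC.
Add 7 hours and 17 minutes layover in Brisbane → 02:16 UTC (Dec 19).
Add 11 hours leg 3 → 13:16 UTC.
Vantage Point is UTC+0, so local arrival is the same: 13:16 on Dec 19.

13:16 on December 19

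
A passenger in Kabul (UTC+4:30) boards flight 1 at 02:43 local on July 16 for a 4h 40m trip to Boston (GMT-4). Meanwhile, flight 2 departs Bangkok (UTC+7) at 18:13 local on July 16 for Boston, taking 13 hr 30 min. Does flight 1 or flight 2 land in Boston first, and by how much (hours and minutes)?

Flight 1 in UTC: 02:43 − 4:30 = 22:13 on Jul 15.
+4 hours and 40 minutes → arrive 02:53 UTC on Jul 16.
Flight 2 in UTC: 18:13 − 7:00 = 11:13 on Jul 16.
+13 hours and 30 minutes → arrive 00:43 UTC on Jul 17.
Flight 1 lands earlier by 21 hours 50 minutes.

the first, by 21 hours 50 minutes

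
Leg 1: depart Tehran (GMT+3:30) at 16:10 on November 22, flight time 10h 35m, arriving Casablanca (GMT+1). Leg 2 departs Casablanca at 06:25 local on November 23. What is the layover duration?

6 hours 10 minutes

Convert departure to UTC: 16:10 − 3:30 = 12:40 UTC on Nov 22.
Add 10 hours and 35 minutes flight time → 23:15 UTC.
Casablanca is UTC+1:00, so local arrival = 23:15 + 1:00 = 00:15 on Nov 23.
Layover = 06:25 − 00:15 = 6 hours 10 minutes.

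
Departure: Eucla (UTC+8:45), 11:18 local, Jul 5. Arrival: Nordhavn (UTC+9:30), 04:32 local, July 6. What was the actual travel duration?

Departure in UTC: 11:18 − 8:45 = 02:33 on Jul 5.
Arrival in UTC: 04:32 − 9:30 = 19:02 on Jul 5.
Elapsed = 19:02 − 02:33 = 16 hours 29 minutes.

16 hours 29 minutes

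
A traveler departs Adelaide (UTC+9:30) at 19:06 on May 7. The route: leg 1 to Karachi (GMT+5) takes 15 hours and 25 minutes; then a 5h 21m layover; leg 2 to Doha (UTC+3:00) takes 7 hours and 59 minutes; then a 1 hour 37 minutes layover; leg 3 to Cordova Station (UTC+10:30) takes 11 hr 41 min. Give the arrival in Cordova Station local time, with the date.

14:09 on May 9

Convert departure to UTC: 19:06 − 9:30 = 09:36 UTC on May 7.
Add 15 hours 25 minutes leg 1 → 01:01 UTC (May 8).
Add 5 hours and 21 minutes layover in Karachi → 06:22 UTC.
Add 7 hours and 59 minutes leg 2 → 14:21 UTC.
Add 1 hour and 37 minutes layover in Doha → 15:58 UTC.
Add 11 hours and 41 minutes leg 3 → 03:39 UTC (May 9).
Cordova Station is UTC+10:30, so local arrival = 03:39 + 10:30 = 14:09 on May 9.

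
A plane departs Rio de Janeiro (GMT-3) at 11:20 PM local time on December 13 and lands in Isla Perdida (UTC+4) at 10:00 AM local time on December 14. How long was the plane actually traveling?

Departure in UTC: 11:20 PM + 3:00 = 2:20 AM on Dec 14.
Arrival in UTC: 10:00 AM − 4:00 = 6:00 AM on Dec 14.
Elapsed = 6:00 AM − 2:20 AM = 3 hours 40 minutes.

3 hours 40 minutes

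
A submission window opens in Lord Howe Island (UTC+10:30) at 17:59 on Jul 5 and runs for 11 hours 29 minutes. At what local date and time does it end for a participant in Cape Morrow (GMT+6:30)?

Cape Morrow is 4:00 behind Lord Howe Island.
After 11 hours 29 minutes it is 05:28 (Jul 6) in Lord Howe Island.
Shift by the zone difference: 05:28 − 4:00 = 01:28 on Jul 6 in Cape Morrow.

01:28 on Jul 6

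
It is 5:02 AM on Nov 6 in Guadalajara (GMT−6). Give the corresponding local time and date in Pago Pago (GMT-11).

In UTC: 5:02 AM + 6:00 = 11:02 AM on Nov 6.
Pago Pago is UTC−11:00: 11:02 AM − 11:00 = 12:02 AM on Nov 6.

12:02 AM on November 6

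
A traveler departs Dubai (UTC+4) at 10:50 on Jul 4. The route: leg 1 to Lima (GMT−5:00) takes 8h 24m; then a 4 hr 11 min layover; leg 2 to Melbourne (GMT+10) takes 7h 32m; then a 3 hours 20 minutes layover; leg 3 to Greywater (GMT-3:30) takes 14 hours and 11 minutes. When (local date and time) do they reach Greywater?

Convert departure to UTC: 10:50 − 4:00 = 06:50 UTC on Jul 4.
Add 8 hours 24 minutes leg 1 → 15:14 UTC.
Add 4 hours 11 minutes layover in Lima → 19:25 UTC.
Add 7 hours 32 minutes leg 2 → 02:57 UTC (Jul 5).
Add 3 hours and 20 minutes layover in Melbourne → 06:17 UTC.
Add 14 hours 11 minutes leg 3 → 20:28 UTC.
Greywater is UTC−3:30, so local arrival = 20:28 − 3:30 = 16:58 on Jul 5.

16:58 on Jul 5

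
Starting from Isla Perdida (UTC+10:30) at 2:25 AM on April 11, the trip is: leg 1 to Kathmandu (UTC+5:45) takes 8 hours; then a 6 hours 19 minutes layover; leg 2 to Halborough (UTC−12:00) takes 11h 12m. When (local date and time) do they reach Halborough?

5:26 AM on April 11

Convert departure to UTC: 2:25 AM − 10:30 = 3:55 PM UTC on Apr 10.
Add 8 hours leg 1 → 11:55 PM UTC.
Add 6 hours and 19 minutes layover in Kathmandu → 6:14 AM UTC (Apr 11).
Add 11 hours 12 minutes leg 2 → 5:26 PM UTC.
Halborough is UTC−12:00, so local arrival = 5:26 PM − 12:00 = 5:26 AM on Apr 11.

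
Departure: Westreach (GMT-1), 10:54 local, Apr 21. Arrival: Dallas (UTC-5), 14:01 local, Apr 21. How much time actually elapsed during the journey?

7 hours 7 minutes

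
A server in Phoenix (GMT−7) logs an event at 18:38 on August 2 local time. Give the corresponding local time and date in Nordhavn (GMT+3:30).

05:08 on August 3

In UTC: 18:38 + 7:00 = 01:38 on Aug 3.
Nordhavn is UTC+3:30: 01:38 + 3:30 = 05:08 on Aug 3.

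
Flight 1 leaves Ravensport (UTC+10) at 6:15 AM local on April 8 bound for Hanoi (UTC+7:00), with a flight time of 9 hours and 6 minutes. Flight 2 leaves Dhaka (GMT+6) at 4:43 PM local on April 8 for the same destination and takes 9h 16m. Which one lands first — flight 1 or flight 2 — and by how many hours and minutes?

Flight 1 in UTC: 6:15 AM − 10:00 = 8:15 PM on Apr 7.
+9 hours 6 minutes → arrive 5:21 AM UTC on Apr 8.
Flight 2 in UTC: 4:43 PM − 6:00 = 10:43 AM on Apr 8.
+9 hours 16 minutes → arrive 7:59 PM UTC on Apr 8.
Flight 1 lands earlier by 14 hours 38 minutes.

the first, by 14 hours 38 minutes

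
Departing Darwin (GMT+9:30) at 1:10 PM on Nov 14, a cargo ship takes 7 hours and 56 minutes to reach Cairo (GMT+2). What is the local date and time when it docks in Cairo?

1:36 PM on Nov 14

Convert departure to UTC: 1:10 PM − 9:30 = 3:40 AM UTC on Nov 14.
Add 7 hours 56 minutes travel time → 11:36 AM UTC.
Cairo is UTC+2:00, so local arrival = 11:36 AM + 2:00 = 1:36 PM on Nov 14.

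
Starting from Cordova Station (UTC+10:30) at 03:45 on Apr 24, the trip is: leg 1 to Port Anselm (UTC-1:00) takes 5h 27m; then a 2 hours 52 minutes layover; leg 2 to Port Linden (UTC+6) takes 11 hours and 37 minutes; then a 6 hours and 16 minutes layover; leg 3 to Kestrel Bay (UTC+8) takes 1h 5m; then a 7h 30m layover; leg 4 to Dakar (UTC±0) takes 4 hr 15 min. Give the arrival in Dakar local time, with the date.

Convert departure to UTC: 03:45 − 10:30 = 17:15 UTC on Apr 23.
Add 5 hours 27 minutes leg 1 → 22:42 UTC.
Add 2 hours 52 minutes layover in Port Anselm → 01:34 UTC (Apr 24).
Add 11 hours and 37 minutes leg 2 → 13:11 UTC.
Add 6 hours and 16 minutes layover in Port Linden → 19:27 UTC.
Add 1 hour 5 minutes leg 3 → 20:32 UTC.
Add 7 hours 30 minutes layover in Kestrel Bay → 04:02 UTC (Apr 25).
Add 4 hours 15 minutes leg 4 → 08:17 UTC.
Dakar is UTC+0, so local arrival is the same: 08:17 on Apr 25.

08:17 on April 25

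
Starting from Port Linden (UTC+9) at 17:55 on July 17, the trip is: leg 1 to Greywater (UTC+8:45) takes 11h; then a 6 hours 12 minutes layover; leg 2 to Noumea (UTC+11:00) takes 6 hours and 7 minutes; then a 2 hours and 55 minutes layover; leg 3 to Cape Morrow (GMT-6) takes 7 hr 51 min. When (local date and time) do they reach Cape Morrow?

Convert departure to UTC: 17:55 − 9:00 = 08:55 UTC on Jul 17.
Add 11 hours leg 1 → 19:55 UTC.
Add 6 hours and 12 minutes layover in Greywater → 02:07 UTC (Jul 18).
Add 6 hours 7 minutes leg 2 → 08:14 UTC.
Add 2 hours and 55 minutes layover in Noumea → 11:09 UTC.
Add 7 hours 51 minutes leg 3 → 19:00 UTC.
Cape Morrow is UTC−6:00, so local arrival = 19:00 − 6:00 = 13:00 on Jul 18.

13:00 on July 18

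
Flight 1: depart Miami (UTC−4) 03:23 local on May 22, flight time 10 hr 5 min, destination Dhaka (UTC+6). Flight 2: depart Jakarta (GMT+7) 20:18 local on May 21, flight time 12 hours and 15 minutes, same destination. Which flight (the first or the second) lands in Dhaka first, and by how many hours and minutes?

Flight 1 in UTC: 03:23 + 4:00 = 07:23 on May 22.
+10 hours 5 minutes → arrive 17:28 UTC on May 22.
Flight 2 in UTC: 20:18 − 7:00 = 13:18 on May 21.
+12 hours and 15 minutes → arrive 01:33 UTC on May 22.
Flight 2 lands earlier by 15 hours 55 minutes.

the second, by 15 hours 55 minutes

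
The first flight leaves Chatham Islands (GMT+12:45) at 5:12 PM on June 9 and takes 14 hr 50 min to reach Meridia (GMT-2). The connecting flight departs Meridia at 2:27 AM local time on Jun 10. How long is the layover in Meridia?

9 hours 10 minutes

Convert departure to UTC: 5:12 PM − 12:45 = 4:27 AM UTC on Jun 9.
Add 14 hours and 50 minutes flight time → 7:17 PM UTC.
Meridia is UTC−2:00, so local arrival = 7:17 PM − 2:00 = 5:17 PM on Jun 9.
Layover = 2:27 AM − 5:17 PM (+1 day) = 9 hours 10 minutes.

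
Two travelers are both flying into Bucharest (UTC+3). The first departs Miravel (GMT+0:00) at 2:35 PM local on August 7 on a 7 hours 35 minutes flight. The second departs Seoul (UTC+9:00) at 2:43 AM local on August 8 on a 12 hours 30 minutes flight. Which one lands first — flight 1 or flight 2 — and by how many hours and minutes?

the first, by 8 hours 3 minutes

Flight 1 departs at 2:35 PM UTC (Aug 7).
+7 hours 35 minutes → arrive 10:10 PM UTC on Aug 7.
Flight 2 in UTC: 2:43 AM − 9:00 = 5:43 PM on Aug 7.
+12 hours and 30 minutes → arrive 6:13 AM UTC on Aug 8.
Flight 1 lands earlier by 8 hours 3 minutes.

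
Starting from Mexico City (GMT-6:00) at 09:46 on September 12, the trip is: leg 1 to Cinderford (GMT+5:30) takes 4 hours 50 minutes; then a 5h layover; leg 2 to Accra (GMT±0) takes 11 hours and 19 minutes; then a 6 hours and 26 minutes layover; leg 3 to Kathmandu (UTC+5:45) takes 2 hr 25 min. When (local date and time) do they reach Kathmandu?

03:31 on Sep 14

Convert departure to UTC: 09:46 + 6:00 = 15:46 UTC on Sep 12.
Add 4 hours 50 minutes leg 1 → 20:36 UTC.
Add 5 hours layover in Cinderford → 01:36 UTC (Sep 13).
Add 11 hours 19 minutes leg 2 → 12:55 UTC.
Add 6 hours and 26 minutes layover in Accra → 19:21 UTC.
Add 2 hours and 25 minutes leg 3 → 21:46 UTC.
Kathmandu is UTC+5:45, so local arrival = 21:46 + 5:45 = 03:31 on Sep 14.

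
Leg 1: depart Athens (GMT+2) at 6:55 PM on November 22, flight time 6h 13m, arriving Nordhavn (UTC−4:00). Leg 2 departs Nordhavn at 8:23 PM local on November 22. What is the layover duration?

Convert departure to UTC: 6:55 PM − 2:00 = 4:55 PM UTC on Nov 22.
Add 6 hours 13 minutes flight time → 11:08 PM UTC.
Nordhavn is UTC−4:00, so local arrival = 11:08 PM − 4:00 = 7:08 PM on Nov 22.
Layover = 8:23 PM − 7:08 PM = 1 hour 15 minutes.

1 hour 15 minutes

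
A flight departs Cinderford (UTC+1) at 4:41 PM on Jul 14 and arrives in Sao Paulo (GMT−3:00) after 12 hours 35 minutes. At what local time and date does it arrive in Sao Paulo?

1:16 AM on July 15

Sao Paulo is 4:00 behind Cinderford.
After 12 hours 35 minutes it is 5:16 AM (Jul 15) in Cinderford.
Shift by the zone difference: 5:16 AM − 4:00 = 1:16 AM on Jul 15 in Sao Paulo.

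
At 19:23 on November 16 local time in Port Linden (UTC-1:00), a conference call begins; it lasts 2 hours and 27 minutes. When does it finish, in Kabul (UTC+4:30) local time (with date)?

03:20 on November 17

Convert start to UTC: 19:23 + 1:00 = 20:23 UTC on Nov 16.
Add 2 hours and 27 minutes duration → 22:50 UTC.
Kabul is UTC+4:30, so local end time = 22:50 + 4:30 = 03:20 on Nov 17.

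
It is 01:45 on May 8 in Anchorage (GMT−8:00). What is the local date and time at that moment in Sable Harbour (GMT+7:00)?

16:45 on May 8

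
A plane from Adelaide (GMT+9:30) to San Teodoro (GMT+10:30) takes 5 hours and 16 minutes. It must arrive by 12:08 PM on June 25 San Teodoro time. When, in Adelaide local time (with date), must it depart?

Target arrival in UTC: 12:08 PM − 10:30 = 1:38 AM on Jun 25.
Subtract 5 hours 16 minutes → departure 8:22 PM UTC on Jun 24.
Adelaide is UTC+9:30: 8:22 PM + 9:30 = 5:52 AM on Jun 25.

5:52 AM on Jun 25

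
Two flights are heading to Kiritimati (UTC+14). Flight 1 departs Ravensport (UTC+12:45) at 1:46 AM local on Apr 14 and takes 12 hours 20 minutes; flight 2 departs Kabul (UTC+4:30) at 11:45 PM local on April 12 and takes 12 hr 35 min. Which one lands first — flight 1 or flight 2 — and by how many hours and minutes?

Flight 1 in UTC: 1:46 AM − 12:45 = 1:01 PM on Apr 13.
+12 hours and 20 minutes → arrive 1:21 AM UTC on Apr 14.
Flight 2 in UTC: 11:45 PM − 4:30 = 7:15 PM on Apr 12.
+12 hours and 35 minutes → arrive 7:50 AM UTC on Apr 13.
Flight 2 lands earlier by 17 hours 31 minutes.

the second, by 17 hours 31 minutes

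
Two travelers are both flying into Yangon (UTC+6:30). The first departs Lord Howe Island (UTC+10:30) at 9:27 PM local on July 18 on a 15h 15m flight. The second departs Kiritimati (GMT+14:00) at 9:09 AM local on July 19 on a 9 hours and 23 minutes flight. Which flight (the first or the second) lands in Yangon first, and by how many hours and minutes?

Flight 1 in UTC: 9:27 PM − 10:30 = 10:57 AM on Jul 18.
+15 hours and 15 minutes → arrive 2:12 AM UTC on Jul 19.
Flight 2 in UTC: 9:09 AM − 14:00 = 7:09 PM on Jul 18.
+9 hours and 23 minutes → arrive 4:32 AM UTC on Jul 19.
Flight 1 lands earlier by 2 hours 20 minutes.

the first, by 2 hours 20 minutes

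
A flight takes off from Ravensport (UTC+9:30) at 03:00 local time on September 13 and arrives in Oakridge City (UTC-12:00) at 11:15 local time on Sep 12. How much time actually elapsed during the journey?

Departure in UTC: 03:00 − 9:30 = 17:30 on Sep 12.
Arrival in UTC: 11:15 + 12:00 = 23:15 on Sep 12.
Elapsed = 23:15 − 17:30 = 5 hours 45 minutes.

5 hours 45 minutes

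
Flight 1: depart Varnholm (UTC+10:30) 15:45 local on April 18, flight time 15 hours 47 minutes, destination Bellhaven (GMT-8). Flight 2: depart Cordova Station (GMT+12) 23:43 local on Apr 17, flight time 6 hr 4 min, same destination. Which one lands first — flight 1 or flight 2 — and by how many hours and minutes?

the second, by 27 hours 15 minutes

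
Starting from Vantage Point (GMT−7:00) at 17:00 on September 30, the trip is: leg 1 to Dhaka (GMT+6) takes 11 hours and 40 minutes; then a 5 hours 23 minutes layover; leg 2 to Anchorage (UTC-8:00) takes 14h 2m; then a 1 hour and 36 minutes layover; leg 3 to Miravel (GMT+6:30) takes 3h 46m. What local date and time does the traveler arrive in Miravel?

Convert departure to UTC: 17:00 + 7:00 = 00:00 UTC on Oct 1.
Add 11 hours and 40 minutes leg 1 → 11:40 UTC.
Add 5 hours and 23 minutes layover in Dhaka → 17:03 UTC.
Add 14 hours and 2 minutes leg 2 → 07:05 UTC (Oct 2).
Add 1 hour 36 minutes layover in Anchorage → 08:41 UTC.
Add 3 hours 46 minutes leg 3 → 12:27 UTC.
Miravel is UTC+6:30, so local arrival = 12:27 + 6:30 = 18:57 on Oct 2.

18:57 on October 2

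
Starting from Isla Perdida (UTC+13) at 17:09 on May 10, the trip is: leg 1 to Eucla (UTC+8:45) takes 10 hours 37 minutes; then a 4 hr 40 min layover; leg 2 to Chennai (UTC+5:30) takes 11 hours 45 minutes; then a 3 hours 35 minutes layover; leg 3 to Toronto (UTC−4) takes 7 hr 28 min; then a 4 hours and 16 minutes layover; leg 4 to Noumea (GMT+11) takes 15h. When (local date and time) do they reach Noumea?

Convert departure to UTC: 17:09 − 13:00 = 04:09 UTC on May 10.
Add 10 hours 37 minutes leg 1 → 14:46 UTC.
Add 4 hours 40 minutes layover in Eucla → 19:26 UTC.
Add 11 hours and 45 minutes leg 2 → 07:11 UTC (May 11).
Add 3 hours and 35 minutes layover in Chennai → 10:46 UTC.
Add 7 hours and 28 minutes leg 3 → 18:14 UTC.
Add 4 hours 16 minutes layover in Toronto → 22:30 UTC.
Add 15 hours leg 4 → 13:30 UTC (May 12).
Noumea is UTC+11:00, so local arrival = 13:30 + 11:00 = 00:30 on May 13.

00:30 on May 13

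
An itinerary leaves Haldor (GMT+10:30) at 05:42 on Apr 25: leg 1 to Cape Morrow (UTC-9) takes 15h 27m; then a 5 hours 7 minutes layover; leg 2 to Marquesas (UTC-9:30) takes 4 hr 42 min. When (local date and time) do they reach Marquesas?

Convert departure to UTC: 05:42 − 10:30 = 19:12 UTC on Apr 24.
Add 15 hours 27 minutes leg 1 → 10:39 UTC (Apr 25).
Add 5 hours and 7 minutes layover in Cape Morrow → 15:46 UTC.
Add 4 hours and 42 minutes leg 2 → 20:28 UTC.
Marquesas is UTC−9:30, so local arrival = 20:28 − 9:30 = 10:58 on Apr 25.

10:58 on Apr 25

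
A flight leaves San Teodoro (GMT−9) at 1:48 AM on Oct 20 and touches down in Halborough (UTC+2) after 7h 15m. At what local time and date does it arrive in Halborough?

8:03 PM on October 20

Convert departure to UTC: 1:48 AM + 9:00 = 10:48 AM UTC on Oct 20.
Add 7 hours 15 minutes travel time → 6:03 PM UTC.
Halborough is UTC+2:00, so local arrival = 6:03 PM + 2:00 = 8:03 PM on Oct 20.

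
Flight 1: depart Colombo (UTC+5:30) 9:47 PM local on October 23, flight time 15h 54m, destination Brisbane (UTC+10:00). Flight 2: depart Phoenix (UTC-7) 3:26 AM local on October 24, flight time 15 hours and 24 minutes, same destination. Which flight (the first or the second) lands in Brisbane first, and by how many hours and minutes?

Flight 1 in UTC: 9:47 PM − 5:30 = 4:17 PM on Oct 23.
+15 hours 54 minutes → arrive 8:11 AM UTC on Oct 24.
Flight 2 in UTC: 3:26 AM + 7:00 = 10:26 AM on Oct 24.
+15 hours and 24 minutes → arrive 1:50 AM UTC on Oct 25.
Flight 1 lands earlier by 17 hours 39 minutes.

the first, by 17 hours 39 minutes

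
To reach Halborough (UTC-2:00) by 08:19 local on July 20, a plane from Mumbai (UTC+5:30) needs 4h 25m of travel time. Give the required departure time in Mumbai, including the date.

11:24 on July 20

Target arrival in UTC: 08:19 + 2:00 = 10:19 on Jul 20.
Subtract 4 hours and 25 minutes → departure 05:54 UTC on Jul 20.
Mumbai is UTC+5:30: 05:54 + 5:30 = 11:24 on Jul 20.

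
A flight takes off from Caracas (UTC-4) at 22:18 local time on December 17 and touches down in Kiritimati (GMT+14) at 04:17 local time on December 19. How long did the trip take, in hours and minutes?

Departure in UTC: 22:18 + 4:00 = 02:18 on Dec 18.
Arrival in UTC: 04:17 − 14:00 = 14:17 on Dec 18.
Elapsed = 14:17 − 02:18 = 11 hours 59 minutes.

11 hours 59 minutes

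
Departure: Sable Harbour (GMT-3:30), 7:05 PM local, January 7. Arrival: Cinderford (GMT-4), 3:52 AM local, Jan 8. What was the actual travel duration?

Departure in UTC: 7:05 PM + 3:30 = 10:35 PM on Jan 7.
Arrival in UTC: 3:52 AM + 4:00 = 7:52 AM on Jan 8.
Elapsed = 7:52 AM − 10:35 PM (+1 day) = 9 hours 17 minutes.

9 hours 17 minutes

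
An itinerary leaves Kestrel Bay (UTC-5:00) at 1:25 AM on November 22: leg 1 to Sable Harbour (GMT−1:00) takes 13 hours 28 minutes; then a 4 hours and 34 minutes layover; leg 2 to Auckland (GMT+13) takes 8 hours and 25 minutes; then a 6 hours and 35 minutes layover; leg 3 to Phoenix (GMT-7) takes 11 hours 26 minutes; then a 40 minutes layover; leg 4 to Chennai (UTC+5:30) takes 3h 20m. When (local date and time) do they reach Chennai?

12:23 PM on Nov 24

Convert departure to UTC: 1:25 AM + 5:00 = 6:25 AM UTC on Nov 22.
Add 13 hours and 28 minutes leg 1 → 7:53 PM UTC.
Add 4 hours 34 minutes layover in Sable Harbour → 12:27 AM UTC (Nov 23).
Add 8 hours and 25 minutes leg 2 → 8:52 AM UTC.
Add 6 hours and 35 minutes layover in Auckland → 3:27 PM UTC.
Add 11 hours 26 minutes leg 3 → 2:53 AM UTC (Nov 24).
Add 40 minutes layover in Phoenix → 3:33 AM UTC.
Add 3 hours 20 minutes leg 4 → 6:53 AM UTC.
Chennai is UTC+5:30, so local arrival = 6:53 AM + 5:30 = 12:23 PM on Nov 24.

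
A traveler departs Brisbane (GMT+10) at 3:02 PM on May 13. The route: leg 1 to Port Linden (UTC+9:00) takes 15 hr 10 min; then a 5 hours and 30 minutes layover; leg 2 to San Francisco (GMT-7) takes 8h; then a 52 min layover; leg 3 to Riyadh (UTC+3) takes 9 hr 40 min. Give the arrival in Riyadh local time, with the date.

Convert departure to UTC: 3:02 PM − 10:00 = 5:02 AM UTC on May 13.
Add 15 hours 10 minutes leg 1 → 8:12 PM UTC.
Add 5 hours 30 minutes layover in Port Linden → 1:42 AM UTC (May 14).
Add 8 hours leg 2 → 9:42 AM UTC.
Add 52 minutes layover in San Francisco → 10:34 AM UTC.
Add 9 hours 40 minutes leg 3 → 8:14 PM UTC.
Riyadh is UTC+3:00, so local arrival = 8:14 PM + 3:00 = 11:14 PM on May 14.

11:14 PM on May 14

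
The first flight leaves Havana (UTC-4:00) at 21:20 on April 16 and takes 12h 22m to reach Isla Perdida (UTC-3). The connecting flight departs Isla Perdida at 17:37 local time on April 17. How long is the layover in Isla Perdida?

Convert departure to UTC: 21:20 + 4:00 = 01:20 UTC on Apr 17.
Add 12 hours 22 minutes flight time → 13:42 UTC.
Isla Perdida is UTC−3:00, so local arrival = 13:42 − 3:00 = 10:42 on Apr 17.
Layover = 17:37 − 10:42 = 6 hours 55 minutes.

6 hours 55 minutes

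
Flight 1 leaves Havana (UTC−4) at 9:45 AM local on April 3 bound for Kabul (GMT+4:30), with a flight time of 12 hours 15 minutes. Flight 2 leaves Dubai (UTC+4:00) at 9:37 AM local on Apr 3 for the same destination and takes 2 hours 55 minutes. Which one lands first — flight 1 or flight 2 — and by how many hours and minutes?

the second, by 17 hours 28 minutes

Flight 1 in UTC: 9:45 AM + 4:00 = 1:45 PM on Apr 3.
+12 hours and 15 minutes → arrive 2:00 AM UTC on Apr 4.
Flight 2 in UTC: 9:37 AM − 4:00 = 5:37 AM on Apr 3.
+2 hours and 55 minutes → arrive 8:32 AM UTC on Apr 3.
Flight 2 lands earlier by 17 hours 28 minutes.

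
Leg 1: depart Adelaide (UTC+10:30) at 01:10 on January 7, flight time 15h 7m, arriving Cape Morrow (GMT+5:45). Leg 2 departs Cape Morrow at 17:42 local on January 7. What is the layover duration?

6 hours 10 minutes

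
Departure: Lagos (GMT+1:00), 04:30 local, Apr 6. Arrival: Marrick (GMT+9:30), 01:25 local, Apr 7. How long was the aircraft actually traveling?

12 hours 25 minutes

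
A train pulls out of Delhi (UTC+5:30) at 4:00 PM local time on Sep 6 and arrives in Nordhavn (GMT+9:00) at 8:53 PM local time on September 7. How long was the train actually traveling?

25 hours 23 minutes

Departure in UTC: 4:00 PM − 5:30 = 10:30 AM on Sep 6.
Arrival in UTC: 8:53 PM − 9:00 = 11:53 AM on Sep 7.
Elapsed = 11:53 AM − 10:30 AM (+1 day) = 25 hours 23 minutes.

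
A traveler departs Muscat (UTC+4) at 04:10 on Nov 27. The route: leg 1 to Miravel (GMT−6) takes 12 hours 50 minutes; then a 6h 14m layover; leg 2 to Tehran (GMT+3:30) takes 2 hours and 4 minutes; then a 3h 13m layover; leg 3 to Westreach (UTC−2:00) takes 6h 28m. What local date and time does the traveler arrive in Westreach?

04:59 on November 28

Convert departure to UTC: 04:10 − 4:00 = 00:10 UTC on Nov 27.
Add 12 hours and 50 minutes leg 1 → 13:00 UTC.
Add 6 hours and 14 minutes layover in Miravel → 19:14 UTC.
Add 2 hours and 4 minutes leg 2 → 21:18 UTC.
Add 3 hours 13 minutes layover in Tehran → 00:31 UTC (Nov 28).
Add 6 hours and 28 minutes leg 3 → 06:59 UTC.
Westreach is UTC−2:00, so local arrival = 06:59 − 2:00 = 04:59 on Nov 28.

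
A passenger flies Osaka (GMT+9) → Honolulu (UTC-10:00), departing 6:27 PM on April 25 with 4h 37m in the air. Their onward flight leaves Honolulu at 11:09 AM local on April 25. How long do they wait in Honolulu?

Convert departure to UTC: 6:27 PM − 9:00 = 9:27 AM UTC on Apr 25.
Add 4 hours 37 minutes flight time → 2:04 PM UTC.
Honolulu is UTC−10:00, so local arrival = 2:04 PM − 10:00 = 4:04 AM on Apr 25.
Layover = 11:09 AM − 4:04 AM = 7 hours 5 minutes.

7 hours 5 minutes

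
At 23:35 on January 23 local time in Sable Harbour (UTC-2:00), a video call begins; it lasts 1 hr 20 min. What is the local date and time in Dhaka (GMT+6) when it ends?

Dhaka is 8:00 ahead of Sable Harbour.
After 1 hour 20 minutes it is 00:55 (Jan 24) in Sable Harbour.
Shift by the zone difference: 00:55 + 8:00 = 08:55 on Jan 24 in Dhaka.

08:55 on January 24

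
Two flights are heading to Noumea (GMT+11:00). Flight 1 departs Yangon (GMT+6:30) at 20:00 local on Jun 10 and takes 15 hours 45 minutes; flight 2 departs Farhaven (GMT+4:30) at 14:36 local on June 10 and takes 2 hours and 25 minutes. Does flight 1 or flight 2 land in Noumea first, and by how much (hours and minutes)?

the second, by 16 hours 44 minutes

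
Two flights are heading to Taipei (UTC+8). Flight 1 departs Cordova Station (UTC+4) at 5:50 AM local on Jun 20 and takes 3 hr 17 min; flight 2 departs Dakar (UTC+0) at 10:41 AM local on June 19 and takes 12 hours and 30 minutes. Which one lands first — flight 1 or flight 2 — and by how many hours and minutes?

Flight 1 in UTC: 5:50 AM − 4:00 = 1:50 AM on Jun 20.
+3 hours 17 minutes → arrive 5:07 AM UTC on Jun 20.
Flight 2 departs at 10:41 AM UTC (Jun 19).
+12 hours and 30 minutes → arrive 11:11 PM UTC on Jun 19.
Flight 2 lands earlier by 5 hours 56 minutes.

the second, by 5 hours 56 minutes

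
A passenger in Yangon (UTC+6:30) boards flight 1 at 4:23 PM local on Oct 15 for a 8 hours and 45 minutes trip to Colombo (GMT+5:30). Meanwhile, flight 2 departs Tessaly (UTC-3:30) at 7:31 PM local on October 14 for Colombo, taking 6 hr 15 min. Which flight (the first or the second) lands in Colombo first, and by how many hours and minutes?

the second, by 13 hours 22 minutes

Flight 1 in UTC: 4:23 PM − 6:30 = 9:53 AM on Oct 15.
+8 hours 45 minutes → arrive 6:38 PM UTC on Oct 15.
Flight 2 in UTC: 7:31 PM + 3:30 = 11:01 PM on Oct 14.
+6 hours and 15 minutes → arrive 5:16 AM UTC on Oct 15.
Flight 2 lands earlier by 13 hours 22 minutes.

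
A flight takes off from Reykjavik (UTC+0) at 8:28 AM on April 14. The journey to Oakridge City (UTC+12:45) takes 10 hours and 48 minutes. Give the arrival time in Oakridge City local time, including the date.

8:01 AM on April 15

Reykjavik is at UTC+0, so departure is already 8:28 AM UTC on Apr 14.
Add 10 hours and 48 minutes travel time → 7:16 PM UTC.
Oakridge City is UTC+12:45, so local arrival = 7:16 PM + 12:45 = 8:01 AM on Apr 15.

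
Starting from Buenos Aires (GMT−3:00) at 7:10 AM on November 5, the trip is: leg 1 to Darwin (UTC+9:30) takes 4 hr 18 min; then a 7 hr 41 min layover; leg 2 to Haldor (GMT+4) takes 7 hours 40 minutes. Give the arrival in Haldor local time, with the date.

Convert departure to UTC: 7:10 AM + 3:00 = 10:10 AM UTC on Nov 5.
Add 4 hours and 18 minutes leg 1 → 2:28 PM UTC.
Add 7 hours 41 minutes layover in Darwin → 10:09 PM UTC.
Add 7 hours and 40 minutes leg 2 → 5:49 AM UTC (Nov 6).
Haldor is UTC+4:00, so local arrival = 5:49 AM + 4:00 = 9:49 AM on Nov 6.

9:49 AM on November 6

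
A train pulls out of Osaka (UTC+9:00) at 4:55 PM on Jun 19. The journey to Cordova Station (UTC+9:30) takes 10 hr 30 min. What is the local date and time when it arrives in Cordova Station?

Convert departure to UTC: 4:55 PM − 9:00 = 7:55 AM UTC on Jun 19.
Add 10 hours 30 minutes travel time → 6:25 PM UTC.
Cordova Station is UTC+9:30, so local arrival = 6:25 PM + 9:30 = 3:55 AM on Jun 20.

3:55 AM on Jun 20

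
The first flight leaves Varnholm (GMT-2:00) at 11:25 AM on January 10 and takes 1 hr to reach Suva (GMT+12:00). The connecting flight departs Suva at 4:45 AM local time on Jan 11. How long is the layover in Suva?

2 hours 20 minutes

Convert departure to UTC: 11:25 AM + 2:00 = 1:25 PM UTC on Jan 10.
Add 1 hour flight time → 2:25 PM UTC.
Suva is UTC+12:00, so local arrival = 2:25 PM + 12:00 = 2:25 AM on Jan 11.
Layover = 4:45 AM − 2:25 AM = 2 hours 20 minutes.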